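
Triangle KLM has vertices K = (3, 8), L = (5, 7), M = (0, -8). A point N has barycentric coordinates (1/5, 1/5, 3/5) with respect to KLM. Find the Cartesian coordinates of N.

N = (1/5)·K + (1/5)·L + (3/5)·M.
x-coordinate: (1/5)·3 + (1/5)·5 + (3/5)·0 = 8/5.
y-coordinate: (1/5)·8 + (1/5)·7 + (3/5)·(-8) = -9/5.

(8/5, -9/5)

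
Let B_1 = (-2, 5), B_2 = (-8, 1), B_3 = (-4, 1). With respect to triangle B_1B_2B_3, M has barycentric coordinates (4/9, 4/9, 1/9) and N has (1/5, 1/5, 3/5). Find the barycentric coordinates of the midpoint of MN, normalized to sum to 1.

Since both coordinate triples sum to 1, the midpoint's barycentrics are the componentwise average.
(4/9+1/5)/2 = 29/90; similarly 29/90 and 16/45.

(29/90, 29/90, 16/45)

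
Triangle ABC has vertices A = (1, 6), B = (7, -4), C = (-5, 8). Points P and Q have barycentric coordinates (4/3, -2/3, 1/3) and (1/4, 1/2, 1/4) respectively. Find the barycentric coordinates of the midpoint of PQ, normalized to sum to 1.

(19/24, -1/12, 7/24)

Since both coordinate triples sum to 1, the midpoint's barycentrics are the componentwise average.
(4/3+1/4)/2 = 19/24; similarly -1/12 and 7/24.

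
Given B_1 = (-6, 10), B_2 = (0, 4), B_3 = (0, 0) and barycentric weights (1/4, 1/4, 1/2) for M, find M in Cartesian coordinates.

M = (1/4)·B_1 + (1/4)·B_2 + (1/2)·B_3.
x-coordinate: (1/4)·(-6) + (1/4)·0 + (1/2)·0 = -3/2.
y-coordinate: (1/4)·10 + (1/4)·4 + (1/2)·0 = 7/2.

(-3/2, 7/2)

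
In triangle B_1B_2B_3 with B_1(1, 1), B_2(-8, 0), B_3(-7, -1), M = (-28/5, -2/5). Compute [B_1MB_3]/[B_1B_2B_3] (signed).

1/5

[B_1B_2B_3] = ½·(1·(0−(-1)) + (-8)·(-1−1) + (-7)·(1−0)) = ½·(1 + 16 − 7) = 5.
[B_1MB_3] = ½·(1·(-2/5−(-1)) + (-28/5)·(-1−1) + (-7)·(1−(-2/5))) = ½·(3/5 + 56/5 − 49/5) = 1, so the ratio is 1/5 = 1/5.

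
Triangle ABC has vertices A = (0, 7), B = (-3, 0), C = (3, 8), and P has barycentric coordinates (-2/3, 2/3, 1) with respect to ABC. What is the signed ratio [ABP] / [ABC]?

The signed ratio [ABP]/[ABC] equals the barycentric coordinate of P at vertex C, which is 1.

1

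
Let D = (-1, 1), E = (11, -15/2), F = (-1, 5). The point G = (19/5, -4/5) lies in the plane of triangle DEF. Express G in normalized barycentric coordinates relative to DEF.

Signed area of the reference triangle: [DEF] = ½·((-1)·(-15/2−5) + 11·(5−1) + (-1)·(1−(-15/2))) = ½·(25/2 + 44 − 17/2) = 24.
[GEF] = ½·((19/5)·(-15/2−5) + 11·(5−(-4/5)) + (-1)·(-4/5−(-15/2))) = ½·(-95/2 + 319/5 − 67/10) = 24/5, so the D-coordinate is (24/5)/24 = 1/5.
[DGF] = ½·((-1)·(-4/5−5) + (19/5)·(5−1) + (-1)·(1−(-4/5))) = ½·(29/5 + 76/5 − 9/5) = 48/5, so the E-coordinate is 2/5.
[DEG] = ½·((-1)·(-15/2−(-4/5)) + 11·(-4/5−1) + (19/5)·(1−(-15/2))) = ½·(67/10 − 99/5 + 323/10) = 48/5, so the F-coordinate is 2/5.
Check: 1/5 + 2/5 + 2/5 = 1.

(1/5, 2/5, 2/5)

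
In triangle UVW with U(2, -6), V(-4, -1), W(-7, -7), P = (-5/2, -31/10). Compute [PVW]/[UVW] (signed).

3/10

[UVW] = ½·(2·(-1−(-7)) + (-4)·(-7−(-6)) + (-7)·(-6−(-1))) = ½·(12 + 4 + 35) = 51/2.
[PVW] = ½·((-5/2)·(-1−(-7)) + (-4)·(-7−(-31/10)) + (-7)·(-31/10−(-1))) = ½·(-15 + 78/5 + 147/10) = 153/20, so the ratio is (153/20)/(51/2) = 3/10.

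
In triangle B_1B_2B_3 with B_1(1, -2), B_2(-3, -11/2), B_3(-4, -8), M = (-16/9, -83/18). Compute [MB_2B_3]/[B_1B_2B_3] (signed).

1/3

[B_1B_2B_3] = ½·(1·(-11/2−(-8)) + (-3)·(-8−(-2)) + (-4)·(-2−(-11/2))) = ½·(5/2 + 18 − 14) = 13/4.
[MB_2B_3] = ½·((-16/9)·(-11/2−(-8)) + (-3)·(-8−(-83/18)) + (-4)·(-83/18−(-11/2))) = ½·(-40/9 + 61/6 − 32/9) = 13/12, so the ratio is (13/12)/(13/4) = 1/3.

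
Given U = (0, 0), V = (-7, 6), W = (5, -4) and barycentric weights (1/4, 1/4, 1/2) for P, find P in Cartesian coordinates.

(3/4, -1/2)

P = (1/4)·U + (1/4)·V + (1/2)·W.
x-coordinate: (1/4)·0 + (1/4)·(-7) + (1/2)·5 = 3/4.
y-coordinate: (1/4)·0 + (1/4)·6 + (1/2)·(-4) = -1/2.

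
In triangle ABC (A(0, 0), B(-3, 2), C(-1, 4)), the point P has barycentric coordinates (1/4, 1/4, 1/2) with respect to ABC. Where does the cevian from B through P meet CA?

Line BP meets CA where the B-coordinate vanishes; zeroing P's B-weight and renormalizing leaves C, A-weights 1/2 : 1/4 → (2/3, 1/3).
So Q = (2/3)·C + (1/3)·A = (-2/3, 8/3).

(-2/3, 8/3)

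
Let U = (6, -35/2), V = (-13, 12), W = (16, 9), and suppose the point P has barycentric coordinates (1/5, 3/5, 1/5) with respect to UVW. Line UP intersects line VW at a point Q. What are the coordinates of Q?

Line UP meets VW where the U-coordinate vanishes; zeroing P's U-weight and renormalizing leaves V, W-weights 3/5 : 1/5 → (3/4, 1/4).
So Q = (3/4)·V + (1/4)·W = (-23/4, 45/4).

(-23/4, 45/4)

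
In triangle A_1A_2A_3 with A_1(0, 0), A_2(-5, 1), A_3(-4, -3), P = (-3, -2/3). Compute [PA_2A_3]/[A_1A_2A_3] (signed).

1/3

[A_1A_2A_3] = ½·(0·(1−(-3)) + (-5)·(-3−0) + (-4)·(0−1)) = ½·(0 + 15 + 4) = 19/2.
[PA_2A_3] = ½·((-3)·(1−(-3)) + (-5)·(-3−(-2/3)) + (-4)·(-2/3−1)) = ½·(-12 + 35/3 + 20/3) = 19/6, so the ratio is (19/6)/(19/2) = 1/3.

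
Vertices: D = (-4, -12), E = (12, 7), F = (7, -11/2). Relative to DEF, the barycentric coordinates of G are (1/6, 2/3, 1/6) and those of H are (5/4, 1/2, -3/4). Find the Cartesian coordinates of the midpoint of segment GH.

Barycentric coordinates of the midpoint are the average: (17/24, 7/12, -7/24).
Converting: (17/24)·D + (7/12)·E + (-7/24)·F = (17/8, -45/16).

(17/8, -45/16)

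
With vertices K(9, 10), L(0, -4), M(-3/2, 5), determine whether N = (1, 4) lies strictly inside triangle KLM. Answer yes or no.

Barycentric coordinates of N: (7/34, 23/102, 29/51).
The three coordinates are positive, positive, positive; a point is interior exactly when all three are positive.

yes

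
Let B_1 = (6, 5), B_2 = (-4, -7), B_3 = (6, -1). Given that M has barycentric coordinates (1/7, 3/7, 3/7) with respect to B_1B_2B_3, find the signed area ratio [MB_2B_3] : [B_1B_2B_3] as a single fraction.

The signed ratio [MB_2B_3]/[B_1B_2B_3] equals the barycentric coordinate of M at vertex B_1, which is 1/7.

1/7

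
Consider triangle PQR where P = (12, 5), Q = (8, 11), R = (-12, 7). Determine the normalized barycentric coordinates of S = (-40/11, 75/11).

(3/11, 1/11, 7/11)

Signed area of the reference triangle: [PQR] = ½·(12·(11−7) + 8·(7−5) + (-12)·(5−11)) = ½·(48 + 16 + 72) = 68.
[SQR] = ½·((-40/11)·(11−7) + 8·(7−(75/11)) + (-12)·(75/11−11)) = ½·(-160/11 + 16/11 + 552/11) = 204/11, so the P-coordinate is (204/11)/68 = 3/11.
[PSR] = ½·(12·(75/11−7) + (-40/11)·(7−5) + (-12)·(5−(75/11))) = ½·(-24/11 − 80/11 + 240/11) = 68/11, so the Q-coordinate is 1/11.
[PQS] = ½·(12·(11−(75/11)) + 8·(75/11−5) + (-40/11)·(5−11)) = ½·(552/11 + 160/11 + 240/11) = 476/11, so the R-coordinate is 7/11.
Check: 3/11 + 1/11 + 7/11 = 1.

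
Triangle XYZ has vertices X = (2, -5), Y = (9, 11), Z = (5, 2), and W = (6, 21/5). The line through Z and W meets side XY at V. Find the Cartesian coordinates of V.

Barycentric coordinates of W with respect to XYZ: (1/5, 2/5, 2/5).
On side XY the Z-coordinate is zero; dropping W's Z-weight 2/5 and renormalizing the remaining 1/5 : 2/5 gives weights 1/3, 2/3 on X, Y.
V = (1/3)·(2, -5) + (2/3)·(9, 11) = (20/3, 17/3).

(20/3, 17/3)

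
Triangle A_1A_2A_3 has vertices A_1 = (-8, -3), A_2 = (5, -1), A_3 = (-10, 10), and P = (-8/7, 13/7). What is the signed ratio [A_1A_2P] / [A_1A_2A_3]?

[A_1A_2A_3] = ½·((-8)·(-1−10) + 5·(10−(-3)) + (-10)·(-3−(-1))) = ½·(88 + 65 + 20) = 173/2.
[A_1A_2P] = ½·((-8)·(-1−(13/7)) + 5·(13/7−(-3)) + (-8/7)·(-3−(-1))) = ½·(160/7 + 170/7 + 16/7) = 173/7, so the ratio is (173/7)/(173/2) = 2/7.

2/7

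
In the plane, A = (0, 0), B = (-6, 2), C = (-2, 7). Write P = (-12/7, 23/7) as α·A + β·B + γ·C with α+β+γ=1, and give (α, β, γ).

Signed area of the reference triangle: [ABC] = ½·(0·(2−7) + (-6)·(7−0) + (-2)·(0−2)) = ½·(0 − 42 + 4) = -19.
[PBC] = ½·((-12/7)·(2−7) + (-6)·(7−(23/7)) + (-2)·(23/7−2)) = ½·(60/7 − 156/7 − 18/7) = -57/7, so the A-coordinate is (-57/7)/(-19) = 3/7.
[APC] = ½·(0·(23/7−7) + (-12/7)·(7−0) + (-2)·(0−(23/7))) = ½·(0 − 12 + 46/7) = -19/7, so the B-coordinate is 1/7.
[ABP] = ½·(0·(2−(23/7)) + (-6)·(23/7−0) + (-12/7)·(0−2)) = ½·(0 − 138/7 + 24/7) = -57/7, so the C-coordinate is 3/7.
Check: 3/7 + 1/7 + 3/7 = 1.

(3/7, 1/7, 3/7)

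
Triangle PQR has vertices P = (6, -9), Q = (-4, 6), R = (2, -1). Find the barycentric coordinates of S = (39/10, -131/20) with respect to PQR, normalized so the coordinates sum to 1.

Signed area of the reference triangle: [PQR] = ½·(6·(6−(-1)) + (-4)·(-1−(-9)) + 2·(-9−6)) = ½·(42 − 32 − 30) = -10.
[SQR] = ½·((39/10)·(6−(-1)) + (-4)·(-1−(-131/20)) + 2·(-131/20−6)) = ½·(273/10 − 111/5 − 251/10) = -10, so the P-coordinate is (-10)/(-10) = 1.
[PSR] = ½·(6·(-131/20−(-1)) + (39/10)·(-1−(-9)) + 2·(-9−(-131/20))) = ½·(-333/10 + 156/5 − 49/10) = -7/2, so the Q-coordinate is 7/20.
[PQS] = ½·(6·(6−(-131/20)) + (-4)·(-131/20−(-9)) + (39/10)·(-9−6)) = ½·(753/10 − 49/5 − 117/2) = 7/2, so the R-coordinate is -7/20.

(1, 7/20, -7/20)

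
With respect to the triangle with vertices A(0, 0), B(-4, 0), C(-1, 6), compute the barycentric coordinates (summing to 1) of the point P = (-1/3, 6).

(1/6, -1/6, 1)

Signed area of the reference triangle: [ABC] = ½·(0·(0−6) + (-4)·(6−0) + (-1)·(0−0)) = ½·(0 − 24 + 0) = -12.
[PBC] = ½·((-1/3)·(0−6) + (-4)·(6−6) + (-1)·(6−0)) = ½·(2 + 0 − 6) = -2, so the A-coordinate is (-2)/(-12) = 1/6.
[APC] = ½·(0·(6−6) + (-1/3)·(6−0) + (-1)·(0−6)) = ½·(0 − 2 + 6) = 2, so the B-coordinate is -1/6.
[ABP] = ½·(0·(0−6) + (-4)·(6−0) + (-1/3)·(0−0)) = ½·(0 − 24 + 0) = -12, so the C-coordinate is 1.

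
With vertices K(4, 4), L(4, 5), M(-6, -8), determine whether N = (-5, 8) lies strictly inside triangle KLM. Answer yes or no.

no

Barycentric coordinates of N: (-147/10, 74/5, 9/10).
The three coordinates are negative, positive, positive; a point is interior exactly when all three are positive.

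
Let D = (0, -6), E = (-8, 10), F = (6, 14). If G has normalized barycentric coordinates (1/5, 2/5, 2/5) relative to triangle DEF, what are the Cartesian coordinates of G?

G = (1/5)·D + (2/5)·E + (2/5)·F.
x-coordinate: (1/5)·0 + (2/5)·(-8) + (2/5)·6 = -4/5.
y-coordinate: (1/5)·(-6) + (2/5)·10 + (2/5)·14 = 42/5.

(-4/5, 42/5)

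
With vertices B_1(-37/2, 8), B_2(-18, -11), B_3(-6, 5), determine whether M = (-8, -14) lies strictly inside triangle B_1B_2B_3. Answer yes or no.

Barycentric coordinates of M: (-49/59, 487/472, 377/472).
The three coordinates are negative, positive, positive; a point is interior exactly when all three are positive.

no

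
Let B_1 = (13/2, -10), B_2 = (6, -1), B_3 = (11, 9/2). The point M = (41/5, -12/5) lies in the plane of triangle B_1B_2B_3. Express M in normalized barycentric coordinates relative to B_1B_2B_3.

(2/5, 1/5, 2/5)

Signed area of the reference triangle: [B_1B_2B_3] = ½·((13/2)·(-1−(9/2)) + 6·(9/2−(-10)) + 11·(-10−(-1))) = ½·(-143/4 + 87 − 99) = -191/8.
[MB_2B_3] = ½·((41/5)·(-1−(9/2)) + 6·(9/2−(-12/5)) + 11·(-12/5−(-1))) = ½·(-451/10 + 207/5 − 77/5) = -191/20, so the B_1-coordinate is (-191/20)/(-191/8) = 2/5.
[B_1MB_3] = ½·((13/2)·(-12/5−(9/2)) + (41/5)·(9/2−(-10)) + 11·(-10−(-12/5))) = ½·(-897/20 + 1189/10 − 418/5) = -191/40, so the B_2-coordinate is 1/5.
[B_1B_2M] = ½·((13/2)·(-1−(-12/5)) + 6·(-12/5−(-10)) + (41/5)·(-10−(-1))) = ½·(91/10 + 228/5 − 369/5) = -191/20, so the B_3-coordinate is 2/5.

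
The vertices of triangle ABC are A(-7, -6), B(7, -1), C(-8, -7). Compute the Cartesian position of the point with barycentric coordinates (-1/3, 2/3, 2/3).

(5/3, -10/3)

P = (-1/3)·A + (2/3)·B + (2/3)·C.
x-coordinate: (-1/3)·(-7) + (2/3)·7 + (2/3)·(-8) = 5/3.
y-coordinate: (-1/3)·(-6) + (2/3)·(-1) + (2/3)·(-7) = -10/3.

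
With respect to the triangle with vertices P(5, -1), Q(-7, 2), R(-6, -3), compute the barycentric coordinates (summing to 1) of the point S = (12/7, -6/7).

Signed area of the reference triangle: [PQR] = ½·(5·(2−(-3)) + (-7)·(-3−(-1)) + (-6)·(-1−2)) = ½·(25 + 14 + 18) = 57/2.
[SQR] = ½·((12/7)·(2−(-3)) + (-7)·(-3−(-6/7)) + (-6)·(-6/7−2)) = ½·(60/7 + 15 + 120/7) = 285/14, so the P-coordinate is (285/14)/(57/2) = 5/7.
[PSR] = ½·(5·(-6/7−(-3)) + (12/7)·(-3−(-1)) + (-6)·(-1−(-6/7))) = ½·(75/7 − 24/7 + 6/7) = 57/14, so the Q-coordinate is 1/7.
[PQS] = ½·(5·(2−(-6/7)) + (-7)·(-6/7−(-1)) + (12/7)·(-1−2)) = ½·(100/7 − 1 − 36/7) = 57/14, so the R-coordinate is 1/7.
Check: 5/7 + 1/7 + 1/7 = 1.

(5/7, 1/7, 1/7)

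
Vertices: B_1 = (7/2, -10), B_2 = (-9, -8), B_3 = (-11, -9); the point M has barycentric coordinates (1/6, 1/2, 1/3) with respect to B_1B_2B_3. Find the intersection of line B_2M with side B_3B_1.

(-37/6, -28/3)

Line B_2M meets B_3B_1 where the B_2-coordinate vanishes; zeroing M's B_2-weight and renormalizing leaves B_3, B_1-weights 1/3 : 1/6 → (2/3, 1/3).
So N = (2/3)·B_3 + (1/3)·B_1 = (-37/6, -28/3).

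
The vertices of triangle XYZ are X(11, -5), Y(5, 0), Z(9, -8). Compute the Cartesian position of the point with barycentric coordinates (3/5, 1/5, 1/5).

W = (3/5)·X + (1/5)·Y + (1/5)·Z.
x-coordinate: (3/5)·11 + (1/5)·5 + (1/5)·9 = 47/5.
y-coordinate: (3/5)·(-5) + (1/5)·0 + (1/5)·(-8) = -23/5.

(47/5, -23/5)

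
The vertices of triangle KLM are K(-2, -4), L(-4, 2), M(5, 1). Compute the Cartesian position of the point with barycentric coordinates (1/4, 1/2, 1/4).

(-5/4, 1/4)

N = (1/4)·K + (1/2)·L + (1/4)·M.
x-coordinate: (1/4)·(-2) + (1/2)·(-4) + (1/4)·5 = -5/4.
y-coordinate: (1/4)·(-4) + (1/2)·2 + (1/4)·1 = 1/4.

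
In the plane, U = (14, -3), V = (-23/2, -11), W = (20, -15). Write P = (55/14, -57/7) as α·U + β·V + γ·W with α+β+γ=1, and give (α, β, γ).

Signed area of the reference triangle: [UVW] = ½·(14·(-11−(-15)) + (-23/2)·(-15−(-3)) + 20·(-3−(-11))) = ½·(56 + 138 + 160) = 177.
[PVW] = ½·((55/14)·(-11−(-15)) + (-23/2)·(-15−(-57/7)) + 20·(-57/7−(-11))) = ½·(110/7 + 552/7 + 400/7) = 531/7, so the U-coordinate is (531/7)/177 = 3/7.
[UPW] = ½·(14·(-57/7−(-15)) + (55/14)·(-15−(-3)) + 20·(-3−(-57/7))) = ½·(96 − 330/7 + 720/7) = 531/7, so the V-coordinate is 3/7.
[UVP] = ½·(14·(-11−(-57/7)) + (-23/2)·(-57/7−(-3)) + (55/14)·(-3−(-11))) = ½·(-40 + 414/7 + 220/7) = 177/7, so the W-coordinate is 1/7.

(3/7, 3/7, 1/7)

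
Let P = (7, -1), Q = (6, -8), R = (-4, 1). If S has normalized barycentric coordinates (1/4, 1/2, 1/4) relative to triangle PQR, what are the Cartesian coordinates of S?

S = (1/4)·P + (1/2)·Q + (1/4)·R.
x-coordinate: (1/4)·7 + (1/2)·6 + (1/4)·(-4) = 15/4.
y-coordinate: (1/4)·(-1) + (1/2)·(-8) + (1/4)·1 = -4.

(15/4, -4)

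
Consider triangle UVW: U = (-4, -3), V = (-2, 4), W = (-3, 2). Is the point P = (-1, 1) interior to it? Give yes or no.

Barycentric coordinates of P: (5/3, 11/3, -13/3).
The three coordinates are positive, positive, negative; a point is interior exactly when all three are positive.

no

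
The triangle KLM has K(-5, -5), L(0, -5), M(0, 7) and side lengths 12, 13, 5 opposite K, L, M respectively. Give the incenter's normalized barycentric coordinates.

The incenter has barycentric coordinates proportional to the opposite side lengths: (12 : 13 : 5).
Normalizing by 12+13+5 = 30 gives (2/5, 13/30, 1/6).

(2/5, 13/30, 1/6)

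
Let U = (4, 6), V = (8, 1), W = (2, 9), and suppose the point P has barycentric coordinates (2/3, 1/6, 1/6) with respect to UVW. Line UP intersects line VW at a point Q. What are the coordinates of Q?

(5, 5)

Line UP meets VW where the U-coordinate vanishes; zeroing P's U-weight and renormalizing leaves V, W-weights 1/6 : 1/6 → (1/2, 1/2).
So Q = (1/2)·V + (1/2)·W = (5, 5).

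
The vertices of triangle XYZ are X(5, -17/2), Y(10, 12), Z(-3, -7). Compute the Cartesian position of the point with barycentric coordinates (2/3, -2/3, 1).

(-19/3, -62/3)

W = (2/3)·X + (-2/3)·Y + 1·Z.
x-coordinate: (2/3)·5 + (-2/3)·10 + 1·(-3) = -19/3.
y-coordinate: (2/3)·(-17/2) + (-2/3)·12 + 1·(-7) = -62/3.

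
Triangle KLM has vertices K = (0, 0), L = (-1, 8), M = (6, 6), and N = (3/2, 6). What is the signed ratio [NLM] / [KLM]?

[KLM] = ½·(0·(8−6) + (-1)·(6−0) + 6·(0−8)) = ½·(0 − 6 − 48) = -27.
[NLM] = ½·((3/2)·(8−6) + (-1)·(6−6) + 6·(6−8)) = ½·(3 + 0 − 12) = -9/2, so the ratio is (-9/2)/(-27) = 1/6.

1/6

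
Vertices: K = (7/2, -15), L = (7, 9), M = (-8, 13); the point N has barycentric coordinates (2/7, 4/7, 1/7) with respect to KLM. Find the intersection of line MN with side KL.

(35/6, 1)

Line MN meets KL where the M-coordinate vanishes; zeroing N's M-weight and renormalizing leaves K, L-weights 2/7 : 4/7 → (1/3, 2/3).
So J = (1/3)·K + (2/3)·L = (35/6, 1).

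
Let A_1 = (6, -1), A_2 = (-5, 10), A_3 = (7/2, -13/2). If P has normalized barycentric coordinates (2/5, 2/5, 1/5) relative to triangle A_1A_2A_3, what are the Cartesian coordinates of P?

(11/10, 23/10)

P = (2/5)·A_1 + (2/5)·A_2 + (1/5)·A_3.
x-coordinate: (2/5)·6 + (2/5)·(-5) + (1/5)·(7/2) = 11/10.
y-coordinate: (2/5)·(-1) + (2/5)·10 + (1/5)·(-13/2) = 23/10.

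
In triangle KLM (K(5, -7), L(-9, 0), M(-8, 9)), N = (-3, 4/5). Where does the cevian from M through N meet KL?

Barycentric coordinates of N with respect to KLM: (2/5, 1/5, 2/5).
On side KL the M-coordinate is zero; dropping N's M-weight 2/5 and renormalizing the remaining 2/5 : 1/5 gives weights 2/3, 1/3 on K, L.
J = (2/3)·(5, -7) + (1/3)·(-9, 0) = (1/3, -14/3).

(1/3, -14/3)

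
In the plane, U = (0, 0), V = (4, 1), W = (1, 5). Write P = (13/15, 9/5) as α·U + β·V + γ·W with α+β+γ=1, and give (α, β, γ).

(8/15, 2/15, 1/3)

Signed area of the reference triangle: [UVW] = ½·(0·(1−5) + 4·(5−0) + 1·(0−1)) = ½·(0 + 20 − 1) = 19/2.
[PVW] = ½·((13/15)·(1−5) + 4·(5−(9/5)) + 1·(9/5−1)) = ½·(-52/15 + 64/5 + 4/5) = 76/15, so the U-coordinate is (76/15)/(19/2) = 8/15.
[UPW] = ½·(0·(9/5−5) + (13/15)·(5−0) + 1·(0−(9/5))) = ½·(0 + 13/3 − 9/5) = 19/15, so the V-coordinate is 2/15.
[UVP] = ½·(0·(1−(9/5)) + 4·(9/5−0) + (13/15)·(0−1)) = ½·(0 + 36/5 − 13/15) = 19/6, so the W-coordinate is 1/3.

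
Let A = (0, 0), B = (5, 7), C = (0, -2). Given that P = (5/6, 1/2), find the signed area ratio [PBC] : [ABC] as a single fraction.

[ABC] = ½·(0·(7−(-2)) + 5·(-2−0) + 0·(0−7)) = ½·(0 − 10 + 0) = -5.
[PBC] = ½·((5/6)·(7−(-2)) + 5·(-2−(1/2)) + 0·(1/2−7)) = ½·(15/2 − 25/2 + 0) = -5/2, so the ratio is (-5/2)/(-5) = 1/2.

1/2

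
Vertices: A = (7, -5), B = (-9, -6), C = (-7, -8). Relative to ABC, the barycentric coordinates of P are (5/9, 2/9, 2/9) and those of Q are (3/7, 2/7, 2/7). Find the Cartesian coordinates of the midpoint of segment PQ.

Barycentric coordinates of the midpoint are the average: (31/63, 16/63, 16/63).
Converting: (31/63)·A + (16/63)·B + (16/63)·C = (-13/21, -379/63).

(-13/21, -379/63)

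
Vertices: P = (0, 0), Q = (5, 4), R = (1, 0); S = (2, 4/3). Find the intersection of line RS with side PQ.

(5/2, 2)

Barycentric coordinates of S with respect to PQR: (1/3, 1/3, 1/3).
On side PQ the R-coordinate is zero; dropping S's R-weight 1/3 and renormalizing the remaining 1/3 : 1/3 gives weights 1/2, 1/2 on P, Q.
T = (1/2)·(0, 0) + (1/2)·(5, 4) = (5/2, 2).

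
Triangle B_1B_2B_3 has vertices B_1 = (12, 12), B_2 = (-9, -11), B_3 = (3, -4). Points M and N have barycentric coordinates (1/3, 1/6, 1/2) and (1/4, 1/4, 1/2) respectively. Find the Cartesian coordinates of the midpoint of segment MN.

(25/8, -19/24)

Barycentric coordinates of the midpoint are the average: (7/24, 5/24, 1/2).
Converting: (7/24)·B_1 + (5/24)·B_2 + (1/2)·B_3 = (25/8, -19/24).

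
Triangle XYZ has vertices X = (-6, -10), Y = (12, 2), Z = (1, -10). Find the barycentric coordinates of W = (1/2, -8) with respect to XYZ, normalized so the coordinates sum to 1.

Signed area of the reference triangle: [XYZ] = ½·((-6)·(2−(-10)) + 12·(-10−(-10)) + 1·(-10−2)) = ½·(-72 + 0 − 12) = -42.
[WYZ] = ½·((1/2)·(2−(-10)) + 12·(-10−(-8)) + 1·(-8−2)) = ½·(6 − 24 − 10) = -14, so the X-coordinate is (-14)/(-42) = 1/3.
[XWZ] = ½·((-6)·(-8−(-10)) + (1/2)·(-10−(-10)) + 1·(-10−(-8))) = ½·(-12 + 0 − 2) = -7, so the Y-coordinate is 1/6.
[XYW] = ½·((-6)·(2−(-8)) + 12·(-8−(-10)) + (1/2)·(-10−2)) = ½·(-60 + 24 − 6) = -21, so the Z-coordinate is 1/2.
Check: 1/3 + 1/6 + 1/2 = 1.

(1/3, 1/6, 1/2)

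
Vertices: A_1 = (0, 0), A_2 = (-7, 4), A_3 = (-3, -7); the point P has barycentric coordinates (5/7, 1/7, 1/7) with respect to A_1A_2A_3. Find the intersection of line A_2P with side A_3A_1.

Line A_2P meets A_3A_1 where the A_2-coordinate vanishes; zeroing P's A_2-weight and renormalizing leaves A_3, A_1-weights 1/7 : 5/7 → (1/6, 5/6).
So Q = (1/6)·A_3 + (5/6)·A_1 = (-1/2, -7/6).

(-1/2, -7/6)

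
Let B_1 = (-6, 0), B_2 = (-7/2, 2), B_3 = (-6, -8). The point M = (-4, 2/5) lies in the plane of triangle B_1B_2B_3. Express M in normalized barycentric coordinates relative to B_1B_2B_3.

Signed area of the reference triangle: [B_1B_2B_3] = ½·((-6)·(2−(-8)) + (-7/2)·(-8−0) + (-6)·(0−2)) = ½·(-60 + 28 + 12) = -10.
[MB_2B_3] = ½·((-4)·(2−(-8)) + (-7/2)·(-8−(2/5)) + (-6)·(2/5−2)) = ½·(-40 + 147/5 + 48/5) = -1/2, so the B_1-coordinate is (-1/2)/(-10) = 1/20.
[B_1MB_3] = ½·((-6)·(2/5−(-8)) + (-4)·(-8−0) + (-6)·(0−(2/5))) = ½·(-252/5 + 32 + 12/5) = -8, so the B_2-coordinate is 4/5.
[B_1B_2M] = ½·((-6)·(2−(2/5)) + (-7/2)·(2/5−0) + (-4)·(0−2)) = ½·(-48/5 − 7/5 + 8) = -3/2, so the B_3-coordinate is 3/20.

(1/20, 4/5, 3/20)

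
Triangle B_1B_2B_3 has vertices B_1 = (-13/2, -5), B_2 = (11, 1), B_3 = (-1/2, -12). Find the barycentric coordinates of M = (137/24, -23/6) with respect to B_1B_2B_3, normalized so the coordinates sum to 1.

Signed area of the reference triangle: [B_1B_2B_3] = ½·((-13/2)·(1−(-12)) + 11·(-12−(-5)) + (-1/2)·(-5−1)) = ½·(-169/2 − 77 + 3) = -317/4.
[MB_2B_3] = ½·((137/24)·(1−(-12)) + 11·(-12−(-23/6)) + (-1/2)·(-23/6−1)) = ½·(1781/24 − 539/6 + 29/12) = -317/48, so the B_1-coordinate is (-317/48)/(-317/4) = 1/12.
[B_1MB_3] = ½·((-13/2)·(-23/6−(-12)) + (137/24)·(-12−(-5)) + (-1/2)·(-5−(-23/6))) = ½·(-637/12 − 959/24 + 7/12) = -2219/48, so the B_2-coordinate is 7/12.
[B_1B_2M] = ½·((-13/2)·(1−(-23/6)) + 11·(-23/6−(-5)) + (137/24)·(-5−1)) = ½·(-377/12 + 77/6 − 137/4) = -317/12, so the B_3-coordinate is 1/3.
Check: 1/12 + 7/12 + 1/3 = 1.

(1/12, 7/12, 1/3)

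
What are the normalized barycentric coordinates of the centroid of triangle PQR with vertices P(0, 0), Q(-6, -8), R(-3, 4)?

(1/3, 1/3, 1/3)

The centroid is the average of the vertices, so each weight is 1/3.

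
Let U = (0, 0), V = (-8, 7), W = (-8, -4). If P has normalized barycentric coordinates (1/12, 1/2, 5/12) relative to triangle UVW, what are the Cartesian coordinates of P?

P = (1/12)·U + (1/2)·V + (5/12)·W.
x-coordinate: (1/12)·0 + (1/2)·(-8) + (5/12)·(-8) = -22/3.
y-coordinate: (1/12)·0 + (1/2)·7 + (5/12)·(-4) = 11/6.

(-22/3, 11/6)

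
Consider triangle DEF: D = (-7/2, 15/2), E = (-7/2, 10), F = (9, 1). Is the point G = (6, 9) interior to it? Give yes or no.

no

Barycentric coordinates of G: (-292/125, 322/125, 19/25).
The three coordinates are negative, positive, positive; a point is interior exactly when all three are positive.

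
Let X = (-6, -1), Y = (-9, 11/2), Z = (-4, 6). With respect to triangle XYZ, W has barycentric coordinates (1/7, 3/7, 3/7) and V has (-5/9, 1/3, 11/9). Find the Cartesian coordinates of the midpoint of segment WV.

Barycentric coordinates of the midpoint are the average: (-13/63, 8/21, 52/63).
Converting: (-13/63)·X + (8/21)·Y + (52/63)·Z = (-346/63, 457/63).

(-346/63, 457/63)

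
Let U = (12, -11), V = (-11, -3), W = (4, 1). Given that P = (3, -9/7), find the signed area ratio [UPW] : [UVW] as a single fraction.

[UVW] = ½·(12·(-3−1) + (-11)·(1−(-11)) + 4·(-11−(-3))) = ½·(-48 − 132 − 32) = -106.
[UPW] = ½·(12·(-9/7−1) + 3·(1−(-11)) + 4·(-11−(-9/7))) = ½·(-192/7 + 36 − 272/7) = -106/7, so the ratio is (-106/7)/(-106) = 1/7.

1/7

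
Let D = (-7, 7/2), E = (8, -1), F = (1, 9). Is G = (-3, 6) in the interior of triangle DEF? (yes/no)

Barycentric coordinates of G: (122/237, 4/237, 37/79).
The three coordinates are positive, positive, positive; a point is interior exactly when all three are positive.

yes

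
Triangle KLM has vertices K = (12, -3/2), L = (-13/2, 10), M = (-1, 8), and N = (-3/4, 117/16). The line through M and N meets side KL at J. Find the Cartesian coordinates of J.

Barycentric coordinates of N with respect to KLM: (1/8, 1/4, 5/8).
On side KL the M-coordinate is zero; dropping N's M-weight 5/8 and renormalizing the remaining 1/8 : 1/4 gives weights 1/3, 2/3 on K, L.
J = (1/3)·(12, -3/2) + (2/3)·(-13/2, 10) = (-1/3, 37/6).

(-1/3, 37/6)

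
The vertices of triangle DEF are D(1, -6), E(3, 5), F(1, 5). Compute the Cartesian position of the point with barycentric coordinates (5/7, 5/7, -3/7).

(17/7, -20/7)

G = (5/7)·D + (5/7)·E + (-3/7)·F.
x-coordinate: (5/7)·1 + (5/7)·3 + (-3/7)·1 = 17/7.
y-coordinate: (5/7)·(-6) + (5/7)·5 + (-3/7)·5 = -20/7.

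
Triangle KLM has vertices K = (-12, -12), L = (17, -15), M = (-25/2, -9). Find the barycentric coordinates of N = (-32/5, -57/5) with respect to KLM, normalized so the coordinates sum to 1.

Signed area of the reference triangle: [KLM] = ½·((-12)·(-15−(-9)) + 17·(-9−(-12)) + (-25/2)·(-12−(-15))) = ½·(72 + 51 − 75/2) = 171/4.
[NLM] = ½·((-32/5)·(-15−(-9)) + 17·(-9−(-57/5)) + (-25/2)·(-57/5−(-15))) = ½·(192/5 + 204/5 − 45) = 171/10, so the K-coordinate is (171/10)/(171/4) = 2/5.
[KNM] = ½·((-12)·(-57/5−(-9)) + (-32/5)·(-9−(-12)) + (-25/2)·(-12−(-57/5))) = ½·(144/5 − 96/5 + 15/2) = 171/20, so the L-coordinate is 1/5.
[KLN] = ½·((-12)·(-15−(-57/5)) + 17·(-57/5−(-12)) + (-32/5)·(-12−(-15))) = ½·(216/5 + 51/5 − 96/5) = 171/10, so the M-coordinate is 2/5.

(2/5, 1/5, 2/5)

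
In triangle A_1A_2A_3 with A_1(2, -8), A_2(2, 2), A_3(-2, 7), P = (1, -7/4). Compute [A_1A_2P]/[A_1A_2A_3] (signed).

1/4

[A_1A_2A_3] = ½·(2·(2−7) + 2·(7−(-8)) + (-2)·(-8−2)) = ½·(-10 + 30 + 20) = 20.
[A_1A_2P] = ½·(2·(2−(-7/4)) + 2·(-7/4−(-8)) + 1·(-8−2)) = ½·(15/2 + 25/2 − 10) = 5, so the ratio is 5/20 = 1/4.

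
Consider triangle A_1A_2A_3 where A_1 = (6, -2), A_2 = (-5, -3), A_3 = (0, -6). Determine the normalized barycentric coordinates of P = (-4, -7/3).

(1/6, 1, -1/6)

Signed area of the reference triangle: [A_1A_2A_3] = ½·(6·(-3−(-6)) + (-5)·(-6−(-2)) + 0·(-2−(-3))) = ½·(18 + 20 + 0) = 19.
[PA_2A_3] = ½·((-4)·(-3−(-6)) + (-5)·(-6−(-7/3)) + 0·(-7/3−(-3))) = ½·(-12 + 55/3 + 0) = 19/6, so the A_1-coordinate is (19/6)/19 = 1/6.
[A_1PA_3] = ½·(6·(-7/3−(-6)) + (-4)·(-6−(-2)) + 0·(-2−(-7/3))) = ½·(22 + 16 + 0) = 19, so the A_2-coordinate is 1.
[A_1A_2P] = ½·(6·(-3−(-7/3)) + (-5)·(-7/3−(-2)) + (-4)·(-2−(-3))) = ½·(-4 + 5/3 − 4) = -19/6, so the A_3-coordinate is -1/6.
Check: 1/6 + 1 − 1/6 = 1.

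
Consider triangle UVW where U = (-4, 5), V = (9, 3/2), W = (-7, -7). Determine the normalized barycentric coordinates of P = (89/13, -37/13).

(-4/13, 12/13, 5/13)

Signed area of the reference triangle: [UVW] = ½·((-4)·(3/2−(-7)) + 9·(-7−5) + (-7)·(5−(3/2))) = ½·(-34 − 108 − 49/2) = -333/4.
[PVW] = ½·((89/13)·(3/2−(-7)) + 9·(-7−(-37/13)) + (-7)·(-37/13−(3/2))) = ½·(1513/26 − 486/13 + 791/26) = 333/13, so the U-coordinate is (333/13)/(-333/4) = -4/13.
[UPW] = ½·((-4)·(-37/13−(-7)) + (89/13)·(-7−5) + (-7)·(5−(-37/13))) = ½·(-216/13 − 1068/13 − 714/13) = -999/13, so the V-coordinate is 12/13.
[UVP] = ½·((-4)·(3/2−(-37/13)) + 9·(-37/13−5) + (89/13)·(5−(3/2))) = ½·(-226/13 − 918/13 + 623/26) = -1665/52, so the W-coordinate is 5/13.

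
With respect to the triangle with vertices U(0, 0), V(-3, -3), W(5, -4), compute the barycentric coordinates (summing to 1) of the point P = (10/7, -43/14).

Signed area of the reference triangle: [UVW] = ½·(0·(-3−(-4)) + (-3)·(-4−0) + 5·(0−(-3))) = ½·(0 + 12 + 15) = 27/2.
[PVW] = ½·((10/7)·(-3−(-4)) + (-3)·(-4−(-43/14)) + 5·(-43/14−(-3))) = ½·(10/7 + 39/14 − 5/14) = 27/14, so the U-coordinate is (27/14)/(27/2) = 1/7.
[UPW] = ½·(0·(-43/14−(-4)) + (10/7)·(-4−0) + 5·(0−(-43/14))) = ½·(0 − 40/7 + 215/14) = 135/28, so the V-coordinate is 5/14.
[UVP] = ½·(0·(-3−(-43/14)) + (-3)·(-43/14−0) + (10/7)·(0−(-3))) = ½·(0 + 129/14 + 30/7) = 27/4, so the W-coordinate is 1/2.
Check: 1/7 + 5/14 + 1/2 = 1.

(1/7, 5/14, 1/2)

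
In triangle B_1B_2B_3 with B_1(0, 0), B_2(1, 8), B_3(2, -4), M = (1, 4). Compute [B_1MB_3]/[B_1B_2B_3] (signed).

3/5

[B_1B_2B_3] = ½·(0·(8−(-4)) + 1·(-4−0) + 2·(0−8)) = ½·(0 − 4 − 16) = -10.
[B_1MB_3] = ½·(0·(4−(-4)) + 1·(-4−0) + 2·(0−4)) = ½·(0 − 4 − 8) = -6, so the ratio is (-6)/(-10) = 3/5.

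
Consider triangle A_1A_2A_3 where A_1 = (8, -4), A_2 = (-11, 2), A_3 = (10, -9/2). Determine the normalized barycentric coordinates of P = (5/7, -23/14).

(1/7, 3/7, 3/7)

Signed area of the reference triangle: [A_1A_2A_3] = ½·(8·(2−(-9/2)) + (-11)·(-9/2−(-4)) + 10·(-4−2)) = ½·(52 + 11/2 − 60) = -5/4.
[PA_2A_3] = ½·((5/7)·(2−(-9/2)) + (-11)·(-9/2−(-23/14)) + 10·(-23/14−2)) = ½·(65/14 + 220/7 − 255/7) = -5/28, so the A_1-coordinate is (-5/28)/(-5/4) = 1/7.
[A_1PA_3] = ½·(8·(-23/14−(-9/2)) + (5/7)·(-9/2−(-4)) + 10·(-4−(-23/14))) = ½·(160/7 − 5/14 − 165/7) = -15/28, so the A_2-coordinate is 3/7.
[A_1A_2P] = ½·(8·(2−(-23/14)) + (-11)·(-23/14−(-4)) + (5/7)·(-4−2)) = ½·(204/7 − 363/14 − 30/7) = -15/28, so the A_3-coordinate is 3/7.
Check: 1/7 + 3/7 + 3/7 = 1.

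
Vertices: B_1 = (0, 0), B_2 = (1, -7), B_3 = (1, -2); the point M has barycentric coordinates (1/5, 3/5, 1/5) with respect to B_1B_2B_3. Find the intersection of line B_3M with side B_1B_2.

Line B_3M meets B_1B_2 where the B_3-coordinate vanishes; zeroing M's B_3-weight and renormalizing leaves B_1, B_2-weights 1/5 : 3/5 → (1/4, 3/4).
So N = (1/4)·B_1 + (3/4)·B_2 = (3/4, -21/4).

(3/4, -21/4)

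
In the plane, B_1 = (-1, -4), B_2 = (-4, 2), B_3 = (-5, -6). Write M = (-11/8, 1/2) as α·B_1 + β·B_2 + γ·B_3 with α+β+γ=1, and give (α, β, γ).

Signed area of the reference triangle: [B_1B_2B_3] = ½·((-1)·(2−(-6)) + (-4)·(-6−(-4)) + (-5)·(-4−2)) = ½·(-8 + 8 + 30) = 15.
[MB_2B_3] = ½·((-11/8)·(2−(-6)) + (-4)·(-6−(1/2)) + (-5)·(1/2−2)) = ½·(-11 + 26 + 15/2) = 45/4, so the B_1-coordinate is (45/4)/15 = 3/4.
[B_1MB_3] = ½·((-1)·(1/2−(-6)) + (-11/8)·(-6−(-4)) + (-5)·(-4−(1/2))) = ½·(-13/2 + 11/4 + 45/2) = 75/8, so the B_2-coordinate is 5/8.
[B_1B_2M] = ½·((-1)·(2−(1/2)) + (-4)·(1/2−(-4)) + (-11/8)·(-4−2)) = ½·(-3/2 − 18 + 33/4) = -45/8, so the B_3-coordinate is -3/8.
Check: 3/4 + 5/8 − 3/8 = 1.

(3/4, 5/8, -3/8)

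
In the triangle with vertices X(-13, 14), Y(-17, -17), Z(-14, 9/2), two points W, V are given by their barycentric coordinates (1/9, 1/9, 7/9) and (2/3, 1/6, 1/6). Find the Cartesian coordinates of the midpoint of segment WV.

(-505/36, 125/24)

Barycentric coordinates of the midpoint are the average: (7/18, 5/36, 17/36).
Converting: (7/18)·X + (5/36)·Y + (17/36)·Z = (-505/36, 125/24).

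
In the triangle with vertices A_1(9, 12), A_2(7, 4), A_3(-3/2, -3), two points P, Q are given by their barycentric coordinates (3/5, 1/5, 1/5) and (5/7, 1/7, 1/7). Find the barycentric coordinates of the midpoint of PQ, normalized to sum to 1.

(23/35, 6/35, 6/35)

Since both coordinate triples sum to 1, the midpoint's barycentrics are the componentwise average.
(3/5+5/7)/2 = 23/35; similarly 6/35 and 6/35.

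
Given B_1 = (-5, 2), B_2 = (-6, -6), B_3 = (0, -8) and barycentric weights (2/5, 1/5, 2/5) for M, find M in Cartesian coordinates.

(-16/5, -18/5)

M = (2/5)·B_1 + (1/5)·B_2 + (2/5)·B_3.
x-coordinate: (2/5)·(-5) + (1/5)·(-6) + (2/5)·0 = -16/5.
y-coordinate: (2/5)·2 + (1/5)·(-6) + (2/5)·(-8) = -18/5.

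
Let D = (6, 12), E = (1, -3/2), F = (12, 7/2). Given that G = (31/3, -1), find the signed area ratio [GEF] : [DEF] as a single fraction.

[DEF] = ½·(6·(-3/2−(7/2)) + 1·(7/2−12) + 12·(12−(-3/2))) = ½·(-30 − 17/2 + 162) = 247/4.
[GEF] = ½·((31/3)·(-3/2−(7/2)) + 1·(7/2−(-1)) + 12·(-1−(-3/2))) = ½·(-155/3 + 9/2 + 6) = -247/12, so the ratio is (-247/12)/(247/4) = -1/3.

-1/3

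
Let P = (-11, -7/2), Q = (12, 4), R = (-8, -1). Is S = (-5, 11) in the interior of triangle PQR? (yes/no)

Barycentric coordinates of S: (-45/7, -57/70, 577/70).
The three coordinates are negative, negative, positive; a point is interior exactly when all three are positive.

no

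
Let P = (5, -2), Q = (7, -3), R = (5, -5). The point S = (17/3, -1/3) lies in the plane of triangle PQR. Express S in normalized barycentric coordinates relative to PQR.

Signed area of the reference triangle: [PQR] = ½·(5·(-3−(-5)) + 7·(-5−(-2)) + 5·(-2−(-3))) = ½·(10 − 21 + 5) = -3.
[SQR] = ½·((17/3)·(-3−(-5)) + 7·(-5−(-1/3)) + 5·(-1/3−(-3))) = ½·(34/3 − 98/3 + 40/3) = -4, so the P-coordinate is (-4)/(-3) = 4/3.
[PSR] = ½·(5·(-1/3−(-5)) + (17/3)·(-5−(-2)) + 5·(-2−(-1/3))) = ½·(70/3 − 17 − 25/3) = -1, so the Q-coordinate is 1/3.
[PQS] = ½·(5·(-3−(-1/3)) + 7·(-1/3−(-2)) + (17/3)·(-2−(-3))) = ½·(-40/3 + 35/3 + 17/3) = 2, so the R-coordinate is -2/3.
Check: 4/3 + 1/3 − 2/3 = 1.

(4/3, 1/3, -2/3)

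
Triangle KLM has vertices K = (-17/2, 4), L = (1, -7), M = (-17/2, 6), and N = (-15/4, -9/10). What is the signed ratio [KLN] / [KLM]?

[KLM] = ½·((-17/2)·(-7−6) + 1·(6−4) + (-17/2)·(4−(-7))) = ½·(221/2 + 2 − 187/2) = 19/2.
[KLN] = ½·((-17/2)·(-7−(-9/10)) + 1·(-9/10−4) + (-15/4)·(4−(-7))) = ½·(1037/20 − 49/10 − 165/4) = 57/20, so the ratio is (57/20)/(19/2) = 3/10.

3/10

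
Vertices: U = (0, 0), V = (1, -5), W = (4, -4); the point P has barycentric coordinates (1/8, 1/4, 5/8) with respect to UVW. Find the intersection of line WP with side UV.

Line WP meets UV where the W-coordinate vanishes; zeroing P's W-weight and renormalizing leaves U, V-weights 1/8 : 1/4 → (1/3, 2/3).
So Q = (1/3)·U + (2/3)·V = (2/3, -10/3).

(2/3, -10/3)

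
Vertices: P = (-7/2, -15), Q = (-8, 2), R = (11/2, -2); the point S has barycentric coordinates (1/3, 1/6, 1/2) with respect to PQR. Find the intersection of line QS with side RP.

(19/10, -36/5)

Line QS meets RP where the Q-coordinate vanishes; zeroing S's Q-weight and renormalizing leaves R, P-weights 1/2 : 1/3 → (3/5, 2/5).
So T = (3/5)·R + (2/5)·P = (19/10, -36/5).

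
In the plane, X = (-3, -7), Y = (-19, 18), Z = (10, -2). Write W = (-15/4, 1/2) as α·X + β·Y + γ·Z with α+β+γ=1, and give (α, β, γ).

Signed area of the reference triangle: [XYZ] = ½·((-3)·(18−(-2)) + (-19)·(-2−(-7)) + 10·(-7−18)) = ½·(-60 − 95 − 250) = -405/2.
[WYZ] = ½·((-15/4)·(18−(-2)) + (-19)·(-2−(1/2)) + 10·(1/2−18)) = ½·(-75 + 95/2 − 175) = -405/4, so the X-coordinate is (-405/4)/(-405/2) = 1/2.
[XWZ] = ½·((-3)·(1/2−(-2)) + (-15/4)·(-2−(-7)) + 10·(-7−(1/2))) = ½·(-15/2 − 75/4 − 75) = -405/8, so the Y-coordinate is 1/4.
[XYW] = ½·((-3)·(18−(1/2)) + (-19)·(1/2−(-7)) + (-15/4)·(-7−18)) = ½·(-105/2 − 285/2 + 375/4) = -405/8, so the Z-coordinate is 1/4.

(1/2, 1/4, 1/4)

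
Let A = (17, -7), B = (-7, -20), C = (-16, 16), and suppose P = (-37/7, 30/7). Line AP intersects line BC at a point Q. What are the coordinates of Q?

Barycentric coordinates of P with respect to ABC: (2/7, 1/7, 4/7).
On side BC the A-coordinate is zero; dropping P's A-weight 2/7 and renormalizing the remaining 1/7 : 4/7 gives weights 1/5, 4/5 on B, C.
Q = (1/5)·(-7, -20) + (4/5)·(-16, 16) = (-71/5, 44/5).

(-71/5, 44/5)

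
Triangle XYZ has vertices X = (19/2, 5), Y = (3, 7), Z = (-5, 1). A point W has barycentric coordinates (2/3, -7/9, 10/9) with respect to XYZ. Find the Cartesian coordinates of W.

(-14/9, -1)

W = (2/3)·X + (-7/9)·Y + (10/9)·Z.
x-coordinate: (2/3)·(19/2) + (-7/9)·3 + (10/9)·(-5) = -14/9.
y-coordinate: (2/3)·5 + (-7/9)·7 + (10/9)·1 = -1.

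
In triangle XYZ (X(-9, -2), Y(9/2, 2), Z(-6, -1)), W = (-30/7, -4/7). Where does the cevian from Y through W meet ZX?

(-39/5, -8/5)

Barycentric coordinates of W with respect to XYZ: (3/7, 2/7, 2/7).
On side ZX the Y-coordinate is zero; dropping W's Y-weight 2/7 and renormalizing the remaining 2/7 : 3/7 gives weights 2/5, 3/5 on Z, X.
V = (2/5)·(-6, -1) + (3/5)·(-9, -2) = (-39/5, -8/5).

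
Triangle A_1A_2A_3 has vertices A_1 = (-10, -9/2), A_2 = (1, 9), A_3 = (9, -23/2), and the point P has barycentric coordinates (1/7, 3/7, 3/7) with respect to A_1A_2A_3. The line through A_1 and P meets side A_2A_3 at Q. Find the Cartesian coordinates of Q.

Line A_1P meets A_2A_3 where the A_1-coordinate vanishes; zeroing P's A_1-weight and renormalizing leaves A_2, A_3-weights 3/7 : 3/7 → (1/2, 1/2).
So Q = (1/2)·A_2 + (1/2)·A_3 = (5, -5/4).

(5, -5/4)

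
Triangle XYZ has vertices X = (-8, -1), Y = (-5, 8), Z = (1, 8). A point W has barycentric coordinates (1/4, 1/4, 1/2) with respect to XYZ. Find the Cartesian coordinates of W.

(-11/4, 23/4)

W = (1/4)·X + (1/4)·Y + (1/2)·Z.
x-coordinate: (1/4)·(-8) + (1/4)·(-5) + (1/2)·1 = -11/4.
y-coordinate: (1/4)·(-1) + (1/4)·8 + (1/2)·8 = 23/4.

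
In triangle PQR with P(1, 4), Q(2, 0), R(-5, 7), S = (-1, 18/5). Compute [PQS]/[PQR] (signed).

2/5

[PQR] = ½·(1·(0−7) + 2·(7−4) + (-5)·(4−0)) = ½·(-7 + 6 − 20) = -21/2.
[PQS] = ½·(1·(0−(18/5)) + 2·(18/5−4) + (-1)·(4−0)) = ½·(-18/5 − 4/5 − 4) = -21/5, so the ratio is (-21/5)/(-21/2) = 2/5.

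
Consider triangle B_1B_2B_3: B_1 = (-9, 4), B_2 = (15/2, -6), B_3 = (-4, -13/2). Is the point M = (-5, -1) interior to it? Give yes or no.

yes

Barycentric coordinates of M: (15/29, 4/29, 10/29).
The three coordinates are positive, positive, positive; a point is interior exactly when all three are positive.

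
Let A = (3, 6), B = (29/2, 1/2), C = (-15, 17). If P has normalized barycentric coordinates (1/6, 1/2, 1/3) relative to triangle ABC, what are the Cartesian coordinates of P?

P = (1/6)·A + (1/2)·B + (1/3)·C.
x-coordinate: (1/6)·3 + (1/2)·(29/2) + (1/3)·(-15) = 11/4.
y-coordinate: (1/6)·6 + (1/2)·(1/2) + (1/3)·17 = 83/12.

(11/4, 83/12)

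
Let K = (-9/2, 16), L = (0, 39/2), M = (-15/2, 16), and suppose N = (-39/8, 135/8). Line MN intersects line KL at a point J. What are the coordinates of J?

(-9/4, 71/4)

Barycentric coordinates of N with respect to KLM: (1/4, 1/4, 1/2).
On side KL the M-coordinate is zero; dropping N's M-weight 1/2 and renormalizing the remaining 1/4 : 1/4 gives weights 1/2, 1/2 on K, L.
J = (1/2)·(-9/2, 16) + (1/2)·(0, 39/2) = (-9/4, 71/4).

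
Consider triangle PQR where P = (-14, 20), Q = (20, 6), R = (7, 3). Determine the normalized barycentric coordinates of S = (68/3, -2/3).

(-1/3, 2/3, 2/3)

Signed area of the reference triangle: [PQR] = ½·((-14)·(6−3) + 20·(3−20) + 7·(20−6)) = ½·(-42 − 340 + 98) = -142.
[SQR] = ½·((68/3)·(6−3) + 20·(3−(-2/3)) + 7·(-2/3−6)) = ½·(68 + 220/3 − 140/3) = 142/3, so the P-coordinate is (142/3)/(-142) = -1/3.
[PSR] = ½·((-14)·(-2/3−3) + (68/3)·(3−20) + 7·(20−(-2/3))) = ½·(154/3 − 1156/3 + 434/3) = -284/3, so the Q-coordinate is 2/3.
[PQS] = ½·((-14)·(6−(-2/3)) + 20·(-2/3−20) + (68/3)·(20−6)) = ½·(-280/3 − 1240/3 + 952/3) = -284/3, so the R-coordinate is 2/3.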